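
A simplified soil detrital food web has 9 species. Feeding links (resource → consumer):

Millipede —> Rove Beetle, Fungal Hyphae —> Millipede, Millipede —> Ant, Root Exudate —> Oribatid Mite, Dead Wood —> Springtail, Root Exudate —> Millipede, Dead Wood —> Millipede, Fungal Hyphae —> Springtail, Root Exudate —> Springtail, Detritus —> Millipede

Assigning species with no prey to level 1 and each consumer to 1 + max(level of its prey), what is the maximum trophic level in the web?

3

Basal resources (level 1): Dead Wood, Fungal Hyphae, Root Exudate, Detritus.
Dead Wood → Millipede → Ant gives Ant level 3.
No species has a prey at level 3, so no species reaches level 4.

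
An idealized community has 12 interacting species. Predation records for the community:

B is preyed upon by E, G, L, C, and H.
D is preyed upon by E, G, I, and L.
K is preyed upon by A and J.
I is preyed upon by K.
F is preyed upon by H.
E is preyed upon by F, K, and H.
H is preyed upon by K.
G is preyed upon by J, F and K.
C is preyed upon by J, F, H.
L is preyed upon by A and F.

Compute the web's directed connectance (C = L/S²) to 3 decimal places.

C = 0.174

The web has S = 12 species and L = 25 feeding links.
C = L / S² = 25 / 144 = 0.1736 ≈ 0.174.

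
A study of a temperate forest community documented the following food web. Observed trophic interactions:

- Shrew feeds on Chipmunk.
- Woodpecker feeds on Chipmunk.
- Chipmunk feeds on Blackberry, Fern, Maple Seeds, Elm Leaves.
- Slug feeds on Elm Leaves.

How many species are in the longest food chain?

One longest chain: Maple Seeds → Chipmunk → Woodpecker.
It has 3 species and 2 links.

3 species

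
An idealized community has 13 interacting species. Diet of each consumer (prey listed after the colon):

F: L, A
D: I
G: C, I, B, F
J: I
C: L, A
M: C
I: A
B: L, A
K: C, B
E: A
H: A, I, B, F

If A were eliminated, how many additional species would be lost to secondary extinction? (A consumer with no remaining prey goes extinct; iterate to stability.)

4

Remove A.
Round 1: I (all prey gone), E (all prey gone) → extinct.
Round 2: D (all prey gone), J (all prey gone) → extinct.
No further losses. Total secondary extinctions: 4.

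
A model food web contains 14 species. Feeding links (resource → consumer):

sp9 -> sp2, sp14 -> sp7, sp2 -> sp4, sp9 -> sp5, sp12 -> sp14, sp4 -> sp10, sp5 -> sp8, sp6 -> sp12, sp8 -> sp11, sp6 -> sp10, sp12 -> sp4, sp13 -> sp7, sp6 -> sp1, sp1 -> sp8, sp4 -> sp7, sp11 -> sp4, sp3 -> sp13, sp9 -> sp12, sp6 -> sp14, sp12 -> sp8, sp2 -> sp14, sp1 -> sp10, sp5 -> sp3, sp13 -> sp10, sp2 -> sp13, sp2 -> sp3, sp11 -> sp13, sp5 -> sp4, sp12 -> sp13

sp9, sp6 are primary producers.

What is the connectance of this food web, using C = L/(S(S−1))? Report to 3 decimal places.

The web has S = 14 species and L = 29 feeding links.
C = L / (S(S−1)) = 29 / 182 = 0.1593 ≈ 0.159.

C = 0.159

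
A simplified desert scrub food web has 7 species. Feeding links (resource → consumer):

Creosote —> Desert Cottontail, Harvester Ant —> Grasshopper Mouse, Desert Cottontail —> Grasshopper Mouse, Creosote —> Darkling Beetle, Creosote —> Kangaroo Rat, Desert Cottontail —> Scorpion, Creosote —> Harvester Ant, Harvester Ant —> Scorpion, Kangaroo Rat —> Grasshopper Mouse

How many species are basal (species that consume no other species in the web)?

1

Basal species (no prey listed): Creosote.
Count: 1.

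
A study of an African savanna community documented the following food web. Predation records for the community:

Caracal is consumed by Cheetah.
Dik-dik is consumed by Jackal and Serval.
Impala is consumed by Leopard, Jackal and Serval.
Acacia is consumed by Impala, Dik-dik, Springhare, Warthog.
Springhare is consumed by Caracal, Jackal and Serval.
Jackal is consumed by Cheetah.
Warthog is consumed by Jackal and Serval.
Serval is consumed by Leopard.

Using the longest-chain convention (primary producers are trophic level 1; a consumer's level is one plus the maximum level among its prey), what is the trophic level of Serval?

Acacia is a producer → level 1.
Warthog eats Acacia → level 2.
Serval eats Warthog (level 2); other prey at levels: Impala 2, Dik-dik 2, Springhare 2 → level 3.

Trophic level 3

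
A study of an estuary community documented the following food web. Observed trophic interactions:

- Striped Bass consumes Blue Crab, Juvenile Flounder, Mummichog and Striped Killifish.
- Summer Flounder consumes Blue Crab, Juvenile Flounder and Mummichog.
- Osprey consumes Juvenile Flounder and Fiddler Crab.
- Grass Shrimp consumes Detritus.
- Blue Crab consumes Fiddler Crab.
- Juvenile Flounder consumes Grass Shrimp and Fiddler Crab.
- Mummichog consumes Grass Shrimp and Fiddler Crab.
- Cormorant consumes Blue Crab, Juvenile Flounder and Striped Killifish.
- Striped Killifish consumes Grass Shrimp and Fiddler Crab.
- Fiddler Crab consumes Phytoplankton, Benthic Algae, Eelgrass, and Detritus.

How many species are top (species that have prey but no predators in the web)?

4

Top species (has prey, but nothing eats it): Striped Bass, Summer Flounder, Osprey, Cormorant.
Count: 4.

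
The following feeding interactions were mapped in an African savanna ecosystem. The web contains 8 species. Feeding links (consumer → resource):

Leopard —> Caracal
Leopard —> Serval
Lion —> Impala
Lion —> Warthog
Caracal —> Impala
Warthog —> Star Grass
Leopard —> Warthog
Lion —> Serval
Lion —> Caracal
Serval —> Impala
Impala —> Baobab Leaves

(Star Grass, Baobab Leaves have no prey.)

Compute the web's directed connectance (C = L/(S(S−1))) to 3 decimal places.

C = 0.196

The web has S = 8 species and L = 11 feeding links.
C = L / (S(S−1)) = 11 / 56 = 0.1964 ≈ 0.196.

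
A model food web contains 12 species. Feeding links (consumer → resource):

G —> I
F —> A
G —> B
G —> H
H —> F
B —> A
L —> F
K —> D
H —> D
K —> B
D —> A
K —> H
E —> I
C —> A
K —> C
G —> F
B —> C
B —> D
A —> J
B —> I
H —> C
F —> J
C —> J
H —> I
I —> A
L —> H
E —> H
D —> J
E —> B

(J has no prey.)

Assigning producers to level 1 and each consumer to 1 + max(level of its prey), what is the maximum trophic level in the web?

Producers (level 1): J.
J → A → D → B → K gives K level 5.
No species has a prey at level 5, so no species reaches level 6.

5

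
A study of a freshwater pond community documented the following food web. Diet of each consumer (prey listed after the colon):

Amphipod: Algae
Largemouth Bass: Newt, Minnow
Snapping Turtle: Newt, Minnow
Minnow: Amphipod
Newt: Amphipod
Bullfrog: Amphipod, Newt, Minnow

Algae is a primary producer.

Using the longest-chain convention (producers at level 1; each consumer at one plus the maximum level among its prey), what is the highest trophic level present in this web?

4

Producers (level 1): Algae.
Algae → Amphipod → Newt → Largemouth Bass gives Largemouth Bass level 4.
No species has a prey at level 4, so no species reaches level 5.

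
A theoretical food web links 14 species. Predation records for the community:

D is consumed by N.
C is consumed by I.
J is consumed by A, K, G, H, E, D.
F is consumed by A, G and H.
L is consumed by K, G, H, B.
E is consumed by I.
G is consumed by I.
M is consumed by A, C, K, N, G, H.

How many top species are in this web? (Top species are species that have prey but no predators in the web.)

6

Top species (has prey, but nothing eats it): K, A, B, H, I, N.
Count: 6.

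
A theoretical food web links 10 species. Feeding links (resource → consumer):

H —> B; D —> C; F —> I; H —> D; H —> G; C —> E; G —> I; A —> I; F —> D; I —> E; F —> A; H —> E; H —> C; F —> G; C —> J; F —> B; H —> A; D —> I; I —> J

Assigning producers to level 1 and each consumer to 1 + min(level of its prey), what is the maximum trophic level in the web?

Producers (level 1): F, H.
Following each consumer down to its lowest-level prey: F → I → J (levels 1 through 3).
All prey of J (I 2, C 2) are at level 2 or above, so J is at level 1 + 2 = 3.
Every consumer has at least one prey at level 2 or below, so none exceeds level 3.

3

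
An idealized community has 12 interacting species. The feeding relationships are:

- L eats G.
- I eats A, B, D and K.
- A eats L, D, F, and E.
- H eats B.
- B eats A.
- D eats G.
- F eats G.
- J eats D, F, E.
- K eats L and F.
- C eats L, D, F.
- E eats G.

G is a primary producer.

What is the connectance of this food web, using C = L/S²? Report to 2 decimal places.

The web has S = 12 species and L = 22 feeding links.
C = L / S² = 22 / 144 = 0.1528 ≈ 0.15.

C = 0.15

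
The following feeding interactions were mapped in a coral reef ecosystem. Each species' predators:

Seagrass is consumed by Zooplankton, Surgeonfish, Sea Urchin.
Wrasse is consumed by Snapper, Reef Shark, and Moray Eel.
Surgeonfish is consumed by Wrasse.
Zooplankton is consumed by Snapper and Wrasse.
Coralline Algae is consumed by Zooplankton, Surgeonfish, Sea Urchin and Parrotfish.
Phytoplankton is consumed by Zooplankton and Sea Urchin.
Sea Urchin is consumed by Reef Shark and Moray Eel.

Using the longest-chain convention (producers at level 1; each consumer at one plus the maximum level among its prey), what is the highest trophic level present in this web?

Producers (level 1): Seagrass, Coralline Algae, Phytoplankton.
Seagrass → Surgeonfish → Wrasse → Reef Shark gives Reef Shark level 4.
No species has a prey at level 4, so no species reaches level 5.

4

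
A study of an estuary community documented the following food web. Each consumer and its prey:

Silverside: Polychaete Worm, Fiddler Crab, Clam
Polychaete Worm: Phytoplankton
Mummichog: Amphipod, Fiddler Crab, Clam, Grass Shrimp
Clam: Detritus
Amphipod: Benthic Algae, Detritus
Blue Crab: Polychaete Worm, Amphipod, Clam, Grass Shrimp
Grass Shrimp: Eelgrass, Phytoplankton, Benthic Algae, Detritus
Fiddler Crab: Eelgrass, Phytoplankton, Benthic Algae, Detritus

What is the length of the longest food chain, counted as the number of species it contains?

3 species

One longest chain: Eelgrass → Grass Shrimp → Blue Crab.
It has 3 species and 2 links.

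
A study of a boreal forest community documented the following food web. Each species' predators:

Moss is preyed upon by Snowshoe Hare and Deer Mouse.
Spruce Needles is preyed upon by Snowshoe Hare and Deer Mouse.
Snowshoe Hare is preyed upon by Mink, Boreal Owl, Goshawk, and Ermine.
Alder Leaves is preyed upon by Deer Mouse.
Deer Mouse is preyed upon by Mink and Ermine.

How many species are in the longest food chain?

3 species

One longest chain: Spruce Needles → Deer Mouse → Mink.
It has 3 species and 2 links.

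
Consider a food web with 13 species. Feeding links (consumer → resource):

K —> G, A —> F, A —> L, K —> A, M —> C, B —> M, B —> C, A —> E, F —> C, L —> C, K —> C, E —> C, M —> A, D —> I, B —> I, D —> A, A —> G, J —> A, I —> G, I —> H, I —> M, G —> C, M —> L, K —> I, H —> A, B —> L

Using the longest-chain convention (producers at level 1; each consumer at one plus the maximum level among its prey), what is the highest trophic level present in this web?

Producers (level 1): C.
C → G → A → H → I → D gives D level 6.
No species has a prey at level 6, so no species reaches level 7.

6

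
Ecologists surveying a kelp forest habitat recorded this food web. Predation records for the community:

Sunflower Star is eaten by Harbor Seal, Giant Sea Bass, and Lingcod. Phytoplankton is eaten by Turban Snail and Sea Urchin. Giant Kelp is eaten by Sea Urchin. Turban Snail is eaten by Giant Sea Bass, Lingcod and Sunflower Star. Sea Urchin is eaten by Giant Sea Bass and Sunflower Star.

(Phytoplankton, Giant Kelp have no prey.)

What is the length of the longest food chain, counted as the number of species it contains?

4 species

One longest chain: Phytoplankton → Turban Snail → Sunflower Star → Harbor Seal.
It has 4 species and 3 links.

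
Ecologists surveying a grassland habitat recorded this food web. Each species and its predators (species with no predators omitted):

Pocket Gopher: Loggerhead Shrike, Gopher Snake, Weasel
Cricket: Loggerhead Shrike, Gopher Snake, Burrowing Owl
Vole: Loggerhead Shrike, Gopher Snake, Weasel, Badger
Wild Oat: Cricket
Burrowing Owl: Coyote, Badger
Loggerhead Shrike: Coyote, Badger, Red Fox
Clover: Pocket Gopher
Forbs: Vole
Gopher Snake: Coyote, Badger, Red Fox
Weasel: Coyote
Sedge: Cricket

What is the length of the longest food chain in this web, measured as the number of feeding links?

One longest chain: Sedge → Cricket → Gopher Snake → Coyote.
It has 4 species and 3 links.

3 links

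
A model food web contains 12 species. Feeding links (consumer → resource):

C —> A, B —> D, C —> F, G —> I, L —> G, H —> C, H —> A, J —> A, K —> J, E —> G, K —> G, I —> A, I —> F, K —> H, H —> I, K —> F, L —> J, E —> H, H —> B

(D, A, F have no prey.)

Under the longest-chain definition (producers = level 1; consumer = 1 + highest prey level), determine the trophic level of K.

Trophic level 4

A is a producer → level 1.
I eats A (level 1); other prey at levels: F 1 → level 2.
H eats I (level 2); other prey at levels: A 1, B 2, C 2 → level 3.
K eats H (level 3); other prey at levels: F 1, J 2, G 3 → level 4.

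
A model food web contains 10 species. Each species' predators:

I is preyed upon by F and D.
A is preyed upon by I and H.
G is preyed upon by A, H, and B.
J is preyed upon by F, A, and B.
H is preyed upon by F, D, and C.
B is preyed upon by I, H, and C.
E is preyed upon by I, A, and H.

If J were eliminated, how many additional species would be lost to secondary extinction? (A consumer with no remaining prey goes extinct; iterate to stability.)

Remove J.
Every predator of it retains at least one other prey: B still has G; A still has G, E; F still has H, I.
No consumer loses all prey, so no secondary extinctions occur.

0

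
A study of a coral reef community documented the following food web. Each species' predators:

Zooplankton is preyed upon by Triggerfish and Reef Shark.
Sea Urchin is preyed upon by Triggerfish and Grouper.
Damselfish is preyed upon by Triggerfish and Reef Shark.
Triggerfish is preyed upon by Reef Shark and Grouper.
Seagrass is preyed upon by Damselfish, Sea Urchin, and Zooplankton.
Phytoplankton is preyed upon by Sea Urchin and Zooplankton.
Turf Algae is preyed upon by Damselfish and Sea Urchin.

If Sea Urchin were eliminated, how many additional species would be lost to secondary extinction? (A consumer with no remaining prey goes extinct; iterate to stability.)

0

Remove Sea Urchin.
Every predator of it retains at least one other prey: Triggerfish still has Damselfish, Zooplankton; Grouper still has Triggerfish.
No consumer loses all prey, so no secondary extinctions occur.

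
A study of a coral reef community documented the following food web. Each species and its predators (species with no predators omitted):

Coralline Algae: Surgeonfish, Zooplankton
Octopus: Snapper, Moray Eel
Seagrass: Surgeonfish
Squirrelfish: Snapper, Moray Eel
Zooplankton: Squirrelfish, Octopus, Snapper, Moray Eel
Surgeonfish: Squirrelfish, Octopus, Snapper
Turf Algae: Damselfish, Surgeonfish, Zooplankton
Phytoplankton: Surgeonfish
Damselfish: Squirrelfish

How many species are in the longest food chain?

4 species

One longest chain: Turf Algae → Surgeonfish → Octopus → Snapper.
It has 4 species and 3 links.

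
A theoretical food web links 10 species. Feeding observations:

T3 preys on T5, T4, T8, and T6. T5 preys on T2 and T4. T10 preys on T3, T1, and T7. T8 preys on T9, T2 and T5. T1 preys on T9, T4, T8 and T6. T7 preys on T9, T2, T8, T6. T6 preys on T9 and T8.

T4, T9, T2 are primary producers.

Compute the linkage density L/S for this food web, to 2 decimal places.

L/S = 2.20

There are L = 22 links among S = 10 species.
L/S = 22/10 = 2.2000 ≈ 2.20.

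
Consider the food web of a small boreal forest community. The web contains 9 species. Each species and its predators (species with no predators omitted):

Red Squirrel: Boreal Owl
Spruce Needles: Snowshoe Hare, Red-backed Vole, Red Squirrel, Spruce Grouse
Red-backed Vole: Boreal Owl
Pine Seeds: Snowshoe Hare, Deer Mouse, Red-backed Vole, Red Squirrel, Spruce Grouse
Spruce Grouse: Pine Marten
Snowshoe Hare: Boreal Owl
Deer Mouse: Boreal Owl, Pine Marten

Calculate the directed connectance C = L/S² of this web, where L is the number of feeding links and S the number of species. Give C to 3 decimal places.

C = 0.185

The web has S = 9 species and L = 15 feeding links.
C = L / S² = 15 / 81 = 0.1852 ≈ 0.185.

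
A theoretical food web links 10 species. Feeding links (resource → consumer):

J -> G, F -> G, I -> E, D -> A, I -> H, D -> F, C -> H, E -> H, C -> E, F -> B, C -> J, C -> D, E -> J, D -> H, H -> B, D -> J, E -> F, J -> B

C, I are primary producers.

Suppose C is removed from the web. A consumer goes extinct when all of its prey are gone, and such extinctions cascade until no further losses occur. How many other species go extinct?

Remove C.
Round 1: D (all prey gone) → extinct.
Round 2: A (all prey gone) → extinct.
No further losses. Total secondary extinctions: 2.

2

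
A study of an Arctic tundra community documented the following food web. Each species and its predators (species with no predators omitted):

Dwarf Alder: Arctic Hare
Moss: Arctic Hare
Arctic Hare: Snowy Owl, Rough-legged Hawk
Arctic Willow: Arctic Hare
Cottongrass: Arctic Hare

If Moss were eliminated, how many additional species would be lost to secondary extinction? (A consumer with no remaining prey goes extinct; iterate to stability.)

Remove Moss.
Every predator of it retains at least one other prey: Arctic Hare still has Cottongrass, Dwarf Alder, Arctic Willow.
No consumer loses all prey, so no secondary extinctions occur.

0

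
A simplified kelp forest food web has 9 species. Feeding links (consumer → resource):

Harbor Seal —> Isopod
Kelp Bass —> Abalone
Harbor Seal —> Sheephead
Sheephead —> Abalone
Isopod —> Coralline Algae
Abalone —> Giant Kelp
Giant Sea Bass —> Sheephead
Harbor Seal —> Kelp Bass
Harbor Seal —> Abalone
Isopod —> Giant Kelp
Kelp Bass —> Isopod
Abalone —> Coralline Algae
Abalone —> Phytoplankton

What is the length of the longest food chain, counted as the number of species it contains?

4 species

One longest chain: Coralline Algae → Abalone → Sheephead → Harbor Seal.
It has 4 species and 3 links.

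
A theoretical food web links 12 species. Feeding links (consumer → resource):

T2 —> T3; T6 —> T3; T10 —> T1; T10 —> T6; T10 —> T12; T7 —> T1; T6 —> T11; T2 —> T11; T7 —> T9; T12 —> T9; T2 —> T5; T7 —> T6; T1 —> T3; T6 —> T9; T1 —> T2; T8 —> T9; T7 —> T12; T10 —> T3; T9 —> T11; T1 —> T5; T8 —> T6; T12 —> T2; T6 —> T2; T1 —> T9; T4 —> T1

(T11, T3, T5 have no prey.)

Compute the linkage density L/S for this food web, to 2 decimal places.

There are L = 25 links among S = 12 species.
L/S = 25/12 = 2.0833 ≈ 2.08.

L/S = 2.08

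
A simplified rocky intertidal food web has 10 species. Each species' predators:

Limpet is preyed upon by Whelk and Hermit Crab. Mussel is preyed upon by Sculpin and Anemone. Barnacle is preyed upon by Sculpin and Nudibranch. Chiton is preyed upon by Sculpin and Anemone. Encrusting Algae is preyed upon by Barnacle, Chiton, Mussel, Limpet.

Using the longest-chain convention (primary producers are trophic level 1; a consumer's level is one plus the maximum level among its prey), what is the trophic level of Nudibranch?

Encrusting Algae is a producer → level 1.
Barnacle eats Encrusting Algae → level 2.
Nudibranch eats Barnacle → level 3.

Trophic level 3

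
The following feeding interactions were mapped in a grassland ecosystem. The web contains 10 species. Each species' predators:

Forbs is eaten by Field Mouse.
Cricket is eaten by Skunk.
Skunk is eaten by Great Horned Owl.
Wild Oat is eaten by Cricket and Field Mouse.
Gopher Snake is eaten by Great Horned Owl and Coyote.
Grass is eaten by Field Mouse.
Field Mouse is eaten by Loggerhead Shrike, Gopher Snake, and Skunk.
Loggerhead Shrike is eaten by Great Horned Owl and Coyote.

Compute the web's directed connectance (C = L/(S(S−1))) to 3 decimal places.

The web has S = 10 species and L = 13 feeding links.
C = L / (S(S−1)) = 13 / 90 = 0.1444 ≈ 0.144.

C = 0.144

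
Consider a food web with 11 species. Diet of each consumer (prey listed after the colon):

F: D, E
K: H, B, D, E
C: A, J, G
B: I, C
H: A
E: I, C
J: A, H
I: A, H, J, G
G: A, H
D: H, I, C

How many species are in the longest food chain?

One longest chain: A → H → J → I → E → K.
It has 6 species and 5 links.

6 species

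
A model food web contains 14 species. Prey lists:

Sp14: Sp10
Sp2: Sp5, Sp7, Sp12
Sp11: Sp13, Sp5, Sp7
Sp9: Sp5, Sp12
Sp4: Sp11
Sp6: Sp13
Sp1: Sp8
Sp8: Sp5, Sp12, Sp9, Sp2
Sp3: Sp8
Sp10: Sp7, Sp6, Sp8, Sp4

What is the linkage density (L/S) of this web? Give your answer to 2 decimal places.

L/S = 1.50

There are L = 21 links among S = 14 species.
L/S = 21/14 = 1.5000 ≈ 1.50.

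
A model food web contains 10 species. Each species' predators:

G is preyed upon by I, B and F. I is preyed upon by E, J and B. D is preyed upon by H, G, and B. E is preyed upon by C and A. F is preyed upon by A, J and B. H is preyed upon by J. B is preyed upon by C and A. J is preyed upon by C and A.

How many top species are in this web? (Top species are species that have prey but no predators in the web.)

2

Top species (has prey, but nothing eats it): C, A.
Count: 2.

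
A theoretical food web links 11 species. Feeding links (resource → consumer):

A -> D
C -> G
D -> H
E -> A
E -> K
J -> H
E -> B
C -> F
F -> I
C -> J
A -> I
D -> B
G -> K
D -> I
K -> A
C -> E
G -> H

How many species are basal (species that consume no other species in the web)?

1

Basal species (no prey listed): C.
Count: 1.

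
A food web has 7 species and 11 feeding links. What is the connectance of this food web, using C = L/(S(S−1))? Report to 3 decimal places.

C = 0.262

The web has S = 7 species and L = 11 feeding links.
C = L / (S(S−1)) = 11 / 42 = 0.2619 ≈ 0.262.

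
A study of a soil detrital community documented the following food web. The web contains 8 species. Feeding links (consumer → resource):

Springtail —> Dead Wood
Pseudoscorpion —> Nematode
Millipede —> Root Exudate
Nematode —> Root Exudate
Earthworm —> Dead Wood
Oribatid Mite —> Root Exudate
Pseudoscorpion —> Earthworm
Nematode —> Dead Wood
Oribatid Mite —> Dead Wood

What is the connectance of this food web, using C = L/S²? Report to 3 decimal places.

The web has S = 8 species and L = 9 feeding links.
C = L / S² = 9 / 64 = 0.1406 ≈ 0.141.

C = 0.141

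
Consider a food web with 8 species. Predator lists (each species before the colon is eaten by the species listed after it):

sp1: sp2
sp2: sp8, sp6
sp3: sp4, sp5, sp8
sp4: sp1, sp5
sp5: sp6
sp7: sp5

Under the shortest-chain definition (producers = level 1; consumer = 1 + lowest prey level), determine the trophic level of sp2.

sp3 is a producer → level 1.
sp4 eats sp3 → level 2.
sp1 eats sp4 → level 3.
sp2 eats sp1 → level 4.
No prey of sp2 is below level 3, so 4 is the minimum.

Trophic level 4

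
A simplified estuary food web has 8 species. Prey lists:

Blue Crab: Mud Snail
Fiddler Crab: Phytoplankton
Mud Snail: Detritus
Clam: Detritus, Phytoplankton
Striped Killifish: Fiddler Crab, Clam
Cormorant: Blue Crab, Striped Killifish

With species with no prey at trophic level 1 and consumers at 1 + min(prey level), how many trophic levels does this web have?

4

Basal resources (level 1): Detritus, Phytoplankton.
Following each consumer down to its lowest-level prey: Detritus → Mud Snail → Blue Crab → Cormorant (levels 1 through 4).
All prey of Cormorant (Blue Crab 3, Striped Killifish 3) are at level 3 or above, so Cormorant is at level 1 + 3 = 4.
Every consumer has at least one prey at level 3 or below, so none exceeds level 4.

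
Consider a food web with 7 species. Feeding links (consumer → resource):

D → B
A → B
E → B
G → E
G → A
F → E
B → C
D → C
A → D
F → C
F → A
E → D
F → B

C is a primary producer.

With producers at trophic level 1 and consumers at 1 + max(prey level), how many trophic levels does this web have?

Producers (level 1): C.
C → B → D → E → F gives F level 5.
No species has a prey at level 5, so no species reaches level 6.

5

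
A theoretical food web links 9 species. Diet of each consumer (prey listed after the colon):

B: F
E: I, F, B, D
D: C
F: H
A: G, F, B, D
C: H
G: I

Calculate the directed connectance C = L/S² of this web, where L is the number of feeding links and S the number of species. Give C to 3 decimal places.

C = 0.160

The web has S = 9 species and L = 13 feeding links.
C = L / S² = 13 / 81 = 0.1605 ≈ 0.160.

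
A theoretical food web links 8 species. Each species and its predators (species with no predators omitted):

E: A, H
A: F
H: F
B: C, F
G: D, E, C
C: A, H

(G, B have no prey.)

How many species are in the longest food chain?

4 species

One longest chain: G → E → A → F.
It has 4 species and 3 links.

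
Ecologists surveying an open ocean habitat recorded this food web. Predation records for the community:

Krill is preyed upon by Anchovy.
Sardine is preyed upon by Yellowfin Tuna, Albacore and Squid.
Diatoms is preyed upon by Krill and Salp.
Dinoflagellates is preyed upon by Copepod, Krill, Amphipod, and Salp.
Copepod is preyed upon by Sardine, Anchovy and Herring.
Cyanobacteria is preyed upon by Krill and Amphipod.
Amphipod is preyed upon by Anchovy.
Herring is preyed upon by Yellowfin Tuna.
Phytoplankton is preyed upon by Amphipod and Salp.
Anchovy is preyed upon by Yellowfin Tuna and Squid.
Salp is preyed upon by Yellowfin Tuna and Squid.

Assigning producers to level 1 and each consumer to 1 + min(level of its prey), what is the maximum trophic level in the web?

4

Producers (level 1): Diatoms, Cyanobacteria, Dinoflagellates, Phytoplankton.
Following each consumer down to its lowest-level prey: Dinoflagellates → Copepod → Sardine → Albacore (levels 1 through 4).
All prey of Albacore (Sardine 3) are at level 3 or above, so Albacore is at level 1 + 3 = 4.
Every consumer has at least one prey at level 3 or below, so none exceeds level 4.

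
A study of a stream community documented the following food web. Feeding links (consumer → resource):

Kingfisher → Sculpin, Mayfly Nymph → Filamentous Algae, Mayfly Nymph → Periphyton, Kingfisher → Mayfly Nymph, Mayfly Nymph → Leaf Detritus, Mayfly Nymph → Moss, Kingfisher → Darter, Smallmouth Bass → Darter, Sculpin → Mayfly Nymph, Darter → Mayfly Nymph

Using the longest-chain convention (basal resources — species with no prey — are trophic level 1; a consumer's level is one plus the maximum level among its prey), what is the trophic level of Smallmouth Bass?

Trophic level 4

Moss has no prey (basal) → level 1.
Mayfly Nymph eats Moss (level 1); other prey at levels: Leaf Detritus 1, Filamentous Algae 1, Periphyton 1 → level 2.
Darter eats Mayfly Nymph → level 3.
Smallmouth Bass eats Darter → level 4.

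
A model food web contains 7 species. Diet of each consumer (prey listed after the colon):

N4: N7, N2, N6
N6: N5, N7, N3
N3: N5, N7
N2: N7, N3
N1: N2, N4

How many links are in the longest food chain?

4 links

One longest chain: N5 → N3 → N2 → N4 → N1.
It has 5 species and 4 links.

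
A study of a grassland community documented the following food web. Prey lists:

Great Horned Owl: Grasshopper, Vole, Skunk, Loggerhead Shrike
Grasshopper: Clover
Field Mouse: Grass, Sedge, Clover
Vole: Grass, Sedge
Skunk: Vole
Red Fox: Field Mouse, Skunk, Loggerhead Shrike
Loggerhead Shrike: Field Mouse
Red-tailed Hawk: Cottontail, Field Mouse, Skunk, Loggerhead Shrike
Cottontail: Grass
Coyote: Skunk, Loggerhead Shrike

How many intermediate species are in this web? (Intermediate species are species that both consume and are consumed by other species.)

Intermediate species (has both prey and predators): Grasshopper, Vole, Cottontail, Field Mouse, Skunk, Loggerhead Shrike.
Count: 6.

6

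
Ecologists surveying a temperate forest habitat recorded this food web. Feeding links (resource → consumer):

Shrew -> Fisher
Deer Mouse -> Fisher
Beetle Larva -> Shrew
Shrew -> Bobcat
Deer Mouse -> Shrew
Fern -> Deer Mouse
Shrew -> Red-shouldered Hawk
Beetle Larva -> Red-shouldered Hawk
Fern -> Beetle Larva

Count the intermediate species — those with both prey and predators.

Intermediate species (has both prey and predators): Beetle Larva, Deer Mouse, Shrew.
Count: 3.

3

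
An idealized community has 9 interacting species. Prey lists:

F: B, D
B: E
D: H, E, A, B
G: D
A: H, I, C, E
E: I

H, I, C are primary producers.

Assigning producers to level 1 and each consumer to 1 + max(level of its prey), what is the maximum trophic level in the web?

Producers (level 1): H, I, C.
I → E → A → D → G gives G level 5.
No species has a prey at level 5, so no species reaches level 6.

5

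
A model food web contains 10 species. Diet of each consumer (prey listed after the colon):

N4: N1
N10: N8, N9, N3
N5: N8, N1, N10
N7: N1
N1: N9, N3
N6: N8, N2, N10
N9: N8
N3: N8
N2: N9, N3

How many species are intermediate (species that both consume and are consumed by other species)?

Intermediate species (has both prey and predators): N9, N3, N2, N1, N10.
Count: 5.

5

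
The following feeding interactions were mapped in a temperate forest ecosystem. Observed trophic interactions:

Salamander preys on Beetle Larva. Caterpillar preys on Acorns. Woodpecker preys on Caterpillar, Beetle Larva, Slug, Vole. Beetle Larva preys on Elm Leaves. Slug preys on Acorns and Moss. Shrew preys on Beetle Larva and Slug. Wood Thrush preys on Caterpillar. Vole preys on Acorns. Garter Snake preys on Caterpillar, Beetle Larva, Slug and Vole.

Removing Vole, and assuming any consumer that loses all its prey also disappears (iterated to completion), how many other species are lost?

0

Remove Vole.
Every predator of it retains at least one other prey: Woodpecker still has Caterpillar, Beetle Larva, Slug; Garter Snake still has Caterpillar, Beetle Larva, Slug.
No consumer loses all prey, so no secondary extinctions occur.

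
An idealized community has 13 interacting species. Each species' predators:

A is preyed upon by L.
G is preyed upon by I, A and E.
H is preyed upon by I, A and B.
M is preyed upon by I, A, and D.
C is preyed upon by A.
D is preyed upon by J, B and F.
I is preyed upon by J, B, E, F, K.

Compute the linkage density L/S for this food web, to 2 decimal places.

L/S = 1.46

There are L = 19 links among S = 13 species.
L/S = 19/13 = 1.4615 ≈ 1.46.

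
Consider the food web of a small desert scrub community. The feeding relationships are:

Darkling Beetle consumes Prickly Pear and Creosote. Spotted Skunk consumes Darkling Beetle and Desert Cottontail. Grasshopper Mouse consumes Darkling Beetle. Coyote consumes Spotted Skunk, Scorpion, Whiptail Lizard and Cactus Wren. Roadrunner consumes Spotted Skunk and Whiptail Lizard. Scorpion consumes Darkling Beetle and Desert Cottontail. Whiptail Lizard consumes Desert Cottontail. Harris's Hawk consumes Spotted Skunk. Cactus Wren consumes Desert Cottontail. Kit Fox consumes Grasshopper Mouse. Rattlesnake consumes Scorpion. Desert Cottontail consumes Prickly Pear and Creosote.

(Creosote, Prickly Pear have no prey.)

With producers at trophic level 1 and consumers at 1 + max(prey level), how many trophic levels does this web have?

4

Producers (level 1): Creosote, Prickly Pear.
Creosote → Darkling Beetle → Spotted Skunk → Harris's Hawk gives Harris's Hawk level 4.
No species has a prey at level 4, so no species reaches level 5.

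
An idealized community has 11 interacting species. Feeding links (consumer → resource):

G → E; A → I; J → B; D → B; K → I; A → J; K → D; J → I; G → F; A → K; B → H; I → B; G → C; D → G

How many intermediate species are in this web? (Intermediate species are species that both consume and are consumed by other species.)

6

Intermediate species (has both prey and predators): B, G, D, I, K, J.
Count: 6.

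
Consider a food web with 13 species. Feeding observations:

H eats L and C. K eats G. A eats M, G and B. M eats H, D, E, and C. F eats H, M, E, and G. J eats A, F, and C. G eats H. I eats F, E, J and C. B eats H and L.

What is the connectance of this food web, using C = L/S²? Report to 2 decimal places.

C = 0.14

The web has S = 13 species and L = 24 feeding links.
C = L / S² = 24 / 169 = 0.1420 ≈ 0.14.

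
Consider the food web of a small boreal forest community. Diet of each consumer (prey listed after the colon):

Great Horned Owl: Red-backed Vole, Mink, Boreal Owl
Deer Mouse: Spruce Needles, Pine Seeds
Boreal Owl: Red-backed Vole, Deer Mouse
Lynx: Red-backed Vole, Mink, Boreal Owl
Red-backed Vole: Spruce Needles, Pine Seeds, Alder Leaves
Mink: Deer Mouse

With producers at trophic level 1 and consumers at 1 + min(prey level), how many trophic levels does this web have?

Producers (level 1): Spruce Needles, Pine Seeds, Alder Leaves.
Following each consumer down to its lowest-level prey: Spruce Needles → Red-backed Vole → Boreal Owl (levels 1 through 3).
All prey of Boreal Owl (Red-backed Vole 2, Deer Mouse 2) are at level 2 or above, so Boreal Owl is at level 1 + 2 = 3.
Every consumer has at least one prey at level 2 or below, so none exceeds level 3.

3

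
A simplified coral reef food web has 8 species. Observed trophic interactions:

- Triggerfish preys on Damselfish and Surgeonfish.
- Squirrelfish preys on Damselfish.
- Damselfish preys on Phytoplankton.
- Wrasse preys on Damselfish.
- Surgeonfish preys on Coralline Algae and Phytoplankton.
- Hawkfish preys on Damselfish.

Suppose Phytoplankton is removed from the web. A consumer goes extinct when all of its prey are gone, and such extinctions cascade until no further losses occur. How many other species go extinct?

4

Remove Phytoplankton.
Round 1: Damselfish (all prey gone) → extinct.
Round 2: Wrasse (all prey gone), Hawkfish (all prey gone), Squirrelfish (all prey gone) → extinct.
No further losses. Total secondary extinctions: 4.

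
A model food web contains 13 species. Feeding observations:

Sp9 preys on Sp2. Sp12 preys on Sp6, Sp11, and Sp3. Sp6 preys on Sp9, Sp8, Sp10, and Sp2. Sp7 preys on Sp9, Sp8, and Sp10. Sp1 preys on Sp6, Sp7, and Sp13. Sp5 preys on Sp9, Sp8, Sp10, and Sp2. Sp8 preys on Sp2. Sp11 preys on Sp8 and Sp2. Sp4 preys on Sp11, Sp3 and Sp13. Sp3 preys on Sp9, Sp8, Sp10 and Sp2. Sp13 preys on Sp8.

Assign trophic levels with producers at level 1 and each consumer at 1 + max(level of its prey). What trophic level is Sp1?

Sp2 is a producer → level 1.
Sp9 eats Sp2 → level 2.
Sp6 eats Sp9 (level 2); other prey at levels: Sp2 1, Sp10 1, Sp8 2 → level 3.
Sp1 eats Sp6 (level 3); other prey at levels: Sp13 3, Sp7 3 → level 4.

Trophic level 4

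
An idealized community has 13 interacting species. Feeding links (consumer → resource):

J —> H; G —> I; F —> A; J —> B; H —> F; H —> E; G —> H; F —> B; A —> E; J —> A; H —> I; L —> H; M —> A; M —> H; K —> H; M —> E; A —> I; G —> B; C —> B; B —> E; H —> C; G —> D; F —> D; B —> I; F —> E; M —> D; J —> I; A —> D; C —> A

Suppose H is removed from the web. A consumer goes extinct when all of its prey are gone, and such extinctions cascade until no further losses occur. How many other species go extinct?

2

Remove H.
Round 1: L (all prey gone), K (all prey gone) → extinct.
No further losses. Total secondary extinctions: 2.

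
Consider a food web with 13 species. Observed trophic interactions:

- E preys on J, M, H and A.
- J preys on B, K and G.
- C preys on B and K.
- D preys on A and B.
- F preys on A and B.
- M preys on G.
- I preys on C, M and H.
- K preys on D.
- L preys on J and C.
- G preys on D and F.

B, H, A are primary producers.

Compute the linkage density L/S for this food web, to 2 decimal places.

There are L = 22 links among S = 13 species.
L/S = 22/13 = 1.6923 ≈ 1.69.

L/S = 1.69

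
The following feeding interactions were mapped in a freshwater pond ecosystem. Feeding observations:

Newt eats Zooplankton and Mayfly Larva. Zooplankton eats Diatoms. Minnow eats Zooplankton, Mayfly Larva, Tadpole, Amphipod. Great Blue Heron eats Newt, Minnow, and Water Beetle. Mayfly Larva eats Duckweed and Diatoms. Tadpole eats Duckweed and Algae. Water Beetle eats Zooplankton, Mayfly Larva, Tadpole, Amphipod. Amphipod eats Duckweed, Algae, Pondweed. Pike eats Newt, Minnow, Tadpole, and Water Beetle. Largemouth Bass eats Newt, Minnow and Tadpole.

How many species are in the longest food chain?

4 species

One longest chain: Diatoms → Zooplankton → Minnow → Pike.
It has 4 species and 3 links.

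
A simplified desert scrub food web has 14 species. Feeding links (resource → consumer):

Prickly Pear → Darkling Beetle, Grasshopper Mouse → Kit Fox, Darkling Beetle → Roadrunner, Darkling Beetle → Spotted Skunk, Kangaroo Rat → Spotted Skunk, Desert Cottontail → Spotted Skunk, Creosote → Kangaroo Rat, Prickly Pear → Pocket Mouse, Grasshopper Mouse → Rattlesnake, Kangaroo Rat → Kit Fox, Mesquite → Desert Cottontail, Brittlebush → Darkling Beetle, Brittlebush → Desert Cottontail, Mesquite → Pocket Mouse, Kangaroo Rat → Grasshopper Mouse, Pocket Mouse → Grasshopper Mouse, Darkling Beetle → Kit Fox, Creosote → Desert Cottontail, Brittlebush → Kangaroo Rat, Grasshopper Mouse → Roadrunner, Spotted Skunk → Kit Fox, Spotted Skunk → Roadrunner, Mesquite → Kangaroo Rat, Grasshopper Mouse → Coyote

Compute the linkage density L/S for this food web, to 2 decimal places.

L/S = 1.71

There are L = 24 links among S = 14 species.
L/S = 24/14 = 1.7143 ≈ 1.71.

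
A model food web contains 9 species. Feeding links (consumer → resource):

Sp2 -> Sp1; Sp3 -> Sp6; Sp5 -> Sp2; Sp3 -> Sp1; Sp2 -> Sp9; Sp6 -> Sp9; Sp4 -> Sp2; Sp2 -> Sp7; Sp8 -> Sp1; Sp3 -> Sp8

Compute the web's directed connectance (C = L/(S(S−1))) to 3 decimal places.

The web has S = 9 species and L = 10 feeding links.
C = L / (S(S−1)) = 10 / 72 = 0.1389 ≈ 0.139.

C = 0.139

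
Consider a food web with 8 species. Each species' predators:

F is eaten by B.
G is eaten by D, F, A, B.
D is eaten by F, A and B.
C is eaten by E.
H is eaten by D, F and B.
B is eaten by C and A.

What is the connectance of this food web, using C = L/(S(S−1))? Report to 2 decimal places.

C = 0.25

The web has S = 8 species and L = 14 feeding links.
C = L / (S(S−1)) = 14 / 56 = 0.2500 ≈ 0.25.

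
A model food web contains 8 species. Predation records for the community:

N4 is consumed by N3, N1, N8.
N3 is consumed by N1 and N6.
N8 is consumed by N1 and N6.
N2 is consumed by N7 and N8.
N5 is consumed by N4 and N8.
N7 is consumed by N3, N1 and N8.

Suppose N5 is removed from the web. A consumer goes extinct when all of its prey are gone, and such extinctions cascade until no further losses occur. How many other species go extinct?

Remove N5.
Round 1: N4 (all prey gone) → extinct.
No further losses. Total secondary extinctions: 1.

1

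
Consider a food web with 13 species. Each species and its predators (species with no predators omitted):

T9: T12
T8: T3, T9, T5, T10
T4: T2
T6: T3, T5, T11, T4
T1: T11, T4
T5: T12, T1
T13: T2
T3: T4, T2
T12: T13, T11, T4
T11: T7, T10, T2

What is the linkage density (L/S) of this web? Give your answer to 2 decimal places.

L/S = 1.77

There are L = 23 links among S = 13 species.
L/S = 23/13 = 1.7692 ≈ 1.77.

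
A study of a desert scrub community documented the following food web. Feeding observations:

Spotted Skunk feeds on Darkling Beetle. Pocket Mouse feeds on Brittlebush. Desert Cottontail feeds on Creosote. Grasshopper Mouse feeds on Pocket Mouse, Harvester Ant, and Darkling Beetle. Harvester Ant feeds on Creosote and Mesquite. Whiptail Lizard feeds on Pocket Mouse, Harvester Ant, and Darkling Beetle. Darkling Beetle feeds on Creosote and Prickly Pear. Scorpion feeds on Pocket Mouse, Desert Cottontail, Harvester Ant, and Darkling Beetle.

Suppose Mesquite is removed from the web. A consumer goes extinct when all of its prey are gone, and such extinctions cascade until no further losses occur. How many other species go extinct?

Remove Mesquite.
Every predator of it retains at least one other prey: Harvester Ant still has Creosote.
No consumer loses all prey, so no secondary extinctions occur.

0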